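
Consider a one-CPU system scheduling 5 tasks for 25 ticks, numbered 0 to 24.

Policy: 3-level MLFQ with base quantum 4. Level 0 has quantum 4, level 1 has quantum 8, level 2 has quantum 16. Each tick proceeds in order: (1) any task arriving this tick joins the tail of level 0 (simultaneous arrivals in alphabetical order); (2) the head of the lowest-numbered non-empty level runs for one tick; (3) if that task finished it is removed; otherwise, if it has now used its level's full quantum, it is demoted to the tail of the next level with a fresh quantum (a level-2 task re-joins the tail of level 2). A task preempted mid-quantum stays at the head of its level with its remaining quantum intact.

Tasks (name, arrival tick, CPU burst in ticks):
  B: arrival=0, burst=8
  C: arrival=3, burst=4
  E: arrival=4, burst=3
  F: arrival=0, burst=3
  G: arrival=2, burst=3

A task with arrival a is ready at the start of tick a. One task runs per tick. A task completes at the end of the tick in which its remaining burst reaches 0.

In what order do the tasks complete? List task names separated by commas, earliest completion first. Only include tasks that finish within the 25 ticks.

t=0: L0/L1/L2 = BF/-/- → run B
t=1: L0/L1/L2 = BF/-/- → run B
t=2: L0/L1/L2 = BFG/-/- → run B
t=3: L0/L1/L2 = BFGC/-/- → run B
t=4: L0/L1/L2 = FGCE/B/- → run F
t=5: L0/L1/L2 = FGCE/B/- → run F
t=6: L0/L1/L2 = FGCE/B/- → run F
t=7: L0/L1/L2 = GCE/B/- → run G
t=8: L0/L1/L2 = GCE/B/- → run G
t=9: L0/L1/L2 = GCE/B/- → run G
t=10: L0/L1/L2 = CE/B/- → run C
t=11: L0/L1/L2 = CE/B/- → run C
t=12: L0/L1/L2 = CE/B/- → run C
t=13: L0/L1/L2 = CE/B/- → run C
t=14: L0/L1/L2 = E/B/- → run E
t=15: L0/L1/L2 = E/B/- → run E
t=16: L0/L1/L2 = E/B/- → run E
t=17: L0/L1/L2 = -/B/- → run B
t=18: L0/L1/L2 = -/B/- → run B
t=19: L0/L1/L2 = -/B/- → run B
t=20: L0/L1/L2 = -/B/- → run B
t=21: (idle)
t=22: (idle)
t=23: (idle)
t=24: (idle)

completion order = F, G, C, E, B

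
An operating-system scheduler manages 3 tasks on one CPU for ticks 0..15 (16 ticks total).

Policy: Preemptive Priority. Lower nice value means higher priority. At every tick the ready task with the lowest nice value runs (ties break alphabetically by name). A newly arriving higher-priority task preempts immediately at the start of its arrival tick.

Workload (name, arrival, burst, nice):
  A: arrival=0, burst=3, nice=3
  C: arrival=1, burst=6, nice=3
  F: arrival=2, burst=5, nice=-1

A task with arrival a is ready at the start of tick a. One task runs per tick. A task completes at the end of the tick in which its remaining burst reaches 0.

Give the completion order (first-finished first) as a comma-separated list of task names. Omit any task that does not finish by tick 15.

t=0: ready={A} → run A
t=1: ready={A,C} → run A
t=2: ready={A,C,F} → run F
t=3: ready={A,C,F} → run F
t=4: ready={A,C,F} → run F
t=5: ready={A,C,F} → run F
t=6: ready={A,C,F} → run F
t=7: ready={A,C} → run A
t=8: ready={C} → run C
t=9: ready={C} → run C
t=10: ready={C} → run C
t=11: ready={C} → run C
t=12: ready={C} → run C
t=13: ready={C} → run C
t=14: (idle)
t=15: (idle)

completion order = F, A, C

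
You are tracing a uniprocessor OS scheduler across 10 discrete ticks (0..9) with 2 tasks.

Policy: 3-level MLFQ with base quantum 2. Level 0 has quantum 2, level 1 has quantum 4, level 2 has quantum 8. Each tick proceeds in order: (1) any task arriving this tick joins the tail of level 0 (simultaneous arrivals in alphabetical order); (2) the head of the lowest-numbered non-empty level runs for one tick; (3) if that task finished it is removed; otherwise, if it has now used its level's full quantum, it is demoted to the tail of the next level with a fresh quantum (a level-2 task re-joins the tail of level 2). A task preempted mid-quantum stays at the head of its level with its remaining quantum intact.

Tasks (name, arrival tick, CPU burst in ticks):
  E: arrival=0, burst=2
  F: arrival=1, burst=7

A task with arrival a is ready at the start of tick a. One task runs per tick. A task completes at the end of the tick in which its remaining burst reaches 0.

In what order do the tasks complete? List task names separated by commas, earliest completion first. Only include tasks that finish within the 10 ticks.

completion order = E, F

t=0: L0/L1/L2 = E/-/- → run E
t=1: L0/L1/L2 = EF/-/- → run E
t=2: L0/L1/L2 = F/-/- → run F
t=3: L0/L1/L2 = F/-/- → run F
t=4: L0/L1/L2 = -/F/- → run F
t=5: L0/L1/L2 = -/F/- → run F
t=6: L0/L1/L2 = -/F/- → run F
t=7: L0/L1/L2 = -/F/- → run F
t=8: L0/L1/L2 = -/-/F → run F
t=9: (idle)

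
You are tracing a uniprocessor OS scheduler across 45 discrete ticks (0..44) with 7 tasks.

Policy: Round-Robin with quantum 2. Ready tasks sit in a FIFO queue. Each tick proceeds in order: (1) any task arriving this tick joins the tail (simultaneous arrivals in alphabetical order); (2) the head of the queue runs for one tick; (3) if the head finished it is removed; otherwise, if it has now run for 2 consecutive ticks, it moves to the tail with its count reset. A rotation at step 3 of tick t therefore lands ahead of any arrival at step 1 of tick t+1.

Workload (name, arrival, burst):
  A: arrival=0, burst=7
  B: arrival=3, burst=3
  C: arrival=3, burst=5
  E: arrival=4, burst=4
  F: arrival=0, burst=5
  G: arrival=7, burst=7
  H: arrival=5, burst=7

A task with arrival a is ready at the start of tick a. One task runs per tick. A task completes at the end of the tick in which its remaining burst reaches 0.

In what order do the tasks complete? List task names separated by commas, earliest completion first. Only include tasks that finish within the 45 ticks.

t=0: queue=[A,F] q_used=0 → run A
t=1: queue=[A,F] q_used=1 → run A
t=2: queue=[F,A] q_used=0 → run F
t=3: queue=[F,A,B,C] q_used=1 → run F
t=4: queue=[A,B,C,F,E] q_used=0 → run A
t=5: queue=[A,B,C,F,E,H] q_used=1 → run A
t=6: queue=[B,C,F,E,H,A] q_used=0 → run B
t=7: queue=[B,C,F,E,H,A,G] q_used=1 → run B
t=8: queue=[C,F,E,H,A,G,B] q_used=0 → run C
t=9: queue=[C,F,E,H,A,G,B] q_used=1 → run C
t=10: queue=[F,E,H,A,G,B,C] q_used=0 → run F
t=11: queue=[F,E,H,A,G,B,C] q_used=1 → run F
t=12: queue=[E,H,A,G,B,C,F] q_used=0 → run E
t=13: queue=[E,H,A,G,B,C,F] q_used=1 → run E
t=14: queue=[H,A,G,B,C,F,E] q_used=0 → run H
t=15: queue=[H,A,G,B,C,F,E] q_used=1 → run H
t=16: queue=[A,G,B,C,F,E,H] q_used=0 → run A
t=17: queue=[A,G,B,C,F,E,H] q_used=1 → run A
t=18: queue=[G,B,C,F,E,H,A] q_used=0 → run G
t=19: queue=[G,B,C,F,E,H,A] q_used=1 → run G
t=20: queue=[B,C,F,E,H,A,G] q_used=0 → run B
t=21: queue=[C,F,E,H,A,G] q_used=0 → run C
t=22: queue=[C,F,E,H,A,G] q_used=1 → run C
t=23: queue=[F,E,H,A,G,C] q_used=0 → run F
t=24: queue=[E,H,A,G,C] q_used=0 → run E
t=25: queue=[E,H,A,G,C] q_used=1 → run E
t=26: queue=[H,A,G,C] q_used=0 → run H
t=27: queue=[H,A,G,C] q_used=1 → run H
t=28: queue=[A,G,C,H] q_used=0 → run A
t=29: queue=[G,C,H] q_used=0 → run G
t=30: queue=[G,C,H] q_used=1 → run G
t=31: queue=[C,H,G] q_used=0 → run C
t=32: queue=[H,G] q_used=0 → run H
t=33: queue=[H,G] q_used=1 → run H
t=34: queue=[G,H] q_used=0 → run G
t=35: queue=[G,H] q_used=1 → run G
t=36: queue=[H,G] q_used=0 → run H
t=37: queue=[G] q_used=0 → run G
t=38: (idle)
t=39: (idle)
t=40: (idle)
t=41: (idle)
t=42: (idle)
t=43: (idle)
t=44: (idle)

completion order = B, F, E, A, C, H, G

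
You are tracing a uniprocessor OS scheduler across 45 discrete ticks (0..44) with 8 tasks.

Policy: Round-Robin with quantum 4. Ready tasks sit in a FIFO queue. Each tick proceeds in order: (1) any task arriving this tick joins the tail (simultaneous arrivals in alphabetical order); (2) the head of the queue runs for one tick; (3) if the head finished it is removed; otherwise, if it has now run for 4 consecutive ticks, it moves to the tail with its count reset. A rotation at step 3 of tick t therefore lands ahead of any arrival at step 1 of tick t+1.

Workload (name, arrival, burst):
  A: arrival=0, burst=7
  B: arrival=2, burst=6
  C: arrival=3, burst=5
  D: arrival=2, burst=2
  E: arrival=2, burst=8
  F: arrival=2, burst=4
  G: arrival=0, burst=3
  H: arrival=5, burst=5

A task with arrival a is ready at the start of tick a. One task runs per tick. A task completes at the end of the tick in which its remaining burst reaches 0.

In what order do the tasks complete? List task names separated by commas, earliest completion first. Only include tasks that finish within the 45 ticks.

completion order = G, D, F, A, B, E, C, H

t=0: queue=[A,G] q_used=0 → run A
t=1: queue=[A,G] q_used=1 → run A
t=2: queue=[A,G,B,D,E,F] q_used=2 → run A
t=3: queue=[A,G,B,D,E,F,C] q_used=3 → run A
t=4: queue=[G,B,D,E,F,C,A] q_used=0 → run G
t=5: queue=[G,B,D,E,F,C,A,H] q_used=1 → run G
t=6: queue=[G,B,D,E,F,C,A,H] q_used=2 → run G
t=7: queue=[B,D,E,F,C,A,H] q_used=0 → run B
t=8: queue=[B,D,E,F,C,A,H] q_used=1 → run B
t=9: queue=[B,D,E,F,C,A,H] q_used=2 → run B
t=10: queue=[B,D,E,F,C,A,H] q_used=3 → run B
t=11: queue=[D,E,F,C,A,H,B] q_used=0 → run D
t=12: queue=[D,E,F,C,A,H,B] q_used=1 → run D
t=13: queue=[E,F,C,A,H,B] q_used=0 → run E
t=14: queue=[E,F,C,A,H,B] q_used=1 → run E
t=15: queue=[E,F,C,A,H,B] q_used=2 → run E
t=16: queue=[E,F,C,A,H,B] q_used=3 → run E
t=17: queue=[F,C,A,H,B,E] q_used=0 → run F
t=18: queue=[F,C,A,H,B,E] q_used=1 → run F
t=19: queue=[F,C,A,H,B,E] q_used=2 → run F
t=20: queue=[F,C,A,H,B,E] q_used=3 → run F
t=21: queue=[C,A,H,B,E] q_used=0 → run C
t=22: queue=[C,A,H,B,E] q_used=1 → run C
t=23: queue=[C,A,H,B,E] q_used=2 → run C
t=24: queue=[C,A,H,B,E] q_used=3 → run C
t=25: queue=[A,H,B,E,C] q_used=0 → run A
t=26: queue=[A,H,B,E,C] q_used=1 → run A
t=27: queue=[A,H,B,E,C] q_used=2 → run A
t=28: queue=[H,B,E,C] q_used=0 → run H
t=29: queue=[H,B,E,C] q_used=1 → run H
t=30: queue=[H,B,E,C] q_used=2 → run H
t=31: queue=[H,B,E,C] q_used=3 → run H
t=32: queue=[B,E,C,H] q_used=0 → run B
t=33: queue=[B,E,C,H] q_used=1 → run B
t=34: queue=[E,C,H] q_used=0 → run E
t=35: queue=[E,C,H] q_used=1 → run E
t=36: queue=[E,C,H] q_used=2 → run E
t=37: queue=[E,C,H] q_used=3 → run E
t=38: queue=[C,H] q_used=0 → run C
t=39: queue=[H] q_used=0 → run H
t=40: (idle)
t=41: (idle)
t=42: (idle)
t=43: (idle)
t=44: (idle)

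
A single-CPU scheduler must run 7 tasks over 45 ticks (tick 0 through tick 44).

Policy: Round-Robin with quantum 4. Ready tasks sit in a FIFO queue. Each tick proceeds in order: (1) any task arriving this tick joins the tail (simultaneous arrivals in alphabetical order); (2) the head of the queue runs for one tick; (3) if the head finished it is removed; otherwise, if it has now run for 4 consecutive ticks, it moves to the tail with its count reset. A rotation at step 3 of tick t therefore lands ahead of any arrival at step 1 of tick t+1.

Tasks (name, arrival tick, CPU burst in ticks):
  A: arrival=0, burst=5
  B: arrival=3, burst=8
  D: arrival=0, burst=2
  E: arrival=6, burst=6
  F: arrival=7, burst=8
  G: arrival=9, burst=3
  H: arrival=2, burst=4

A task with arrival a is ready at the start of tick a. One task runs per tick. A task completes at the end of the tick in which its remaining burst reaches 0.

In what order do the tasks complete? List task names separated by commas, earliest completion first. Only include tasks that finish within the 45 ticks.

t=0: queue=[A,D] q_used=0 → run A
t=1: queue=[A,D] q_used=1 → run A
t=2: queue=[A,D,H] q_used=2 → run A
t=3: queue=[A,D,H,B] q_used=3 → run A
t=4: queue=[D,H,B,A] q_used=0 → run D
t=5: queue=[D,H,B,A] q_used=1 → run D
t=6: queue=[H,B,A,E] q_used=0 → run H
t=7: queue=[H,B,A,E,F] q_used=1 → run H
t=8: queue=[H,B,A,E,F] q_used=2 → run H
t=9: queue=[H,B,A,E,F,G] q_used=3 → run H
t=10: queue=[B,A,E,F,G] q_used=0 → run B
t=11: queue=[B,A,E,F,G] q_used=1 → run B
t=12: queue=[B,A,E,F,G] q_used=2 → run B
t=13: queue=[B,A,E,F,G] q_used=3 → run B
t=14: queue=[A,E,F,G,B] q_used=0 → run A
t=15: queue=[E,F,G,B] q_used=0 → run E
t=16: queue=[E,F,G,B] q_used=1 → run E
t=17: queue=[E,F,G,B] q_used=2 → run E
t=18: queue=[E,F,G,B] q_used=3 → run E
t=19: queue=[F,G,B,E] q_used=0 → run F
t=20: queue=[F,G,B,E] q_used=1 → run F
t=21: queue=[F,G,B,E] q_used=2 → run F
t=22: queue=[F,G,B,E] q_used=3 → run F
t=23: queue=[G,B,E,F] q_used=0 → run G
t=24: queue=[G,B,E,F] q_used=1 → run G
t=25: queue=[G,B,E,F] q_used=2 → run G
t=26: queue=[B,E,F] q_used=0 → run B
t=27: queue=[B,E,F] q_used=1 → run B
t=28: queue=[B,E,F] q_used=2 → run B
t=29: queue=[B,E,F] q_used=3 → run B
t=30: queue=[E,F] q_used=0 → run E
t=31: queue=[E,F] q_used=1 → run E
t=32: queue=[F] q_used=0 → run F
t=33: queue=[F] q_used=1 → run F
t=34: queue=[F] q_used=2 → run F
t=35: queue=[F] q_used=3 → run F
t=36: (idle)
t=37: (idle)
t=38: (idle)
t=39: (idle)
t=40: (idle)
t=41: (idle)
t=42: (idle)
t=43: (idle)
t=44: (idle)

completion order = D, H, A, G, B, E, F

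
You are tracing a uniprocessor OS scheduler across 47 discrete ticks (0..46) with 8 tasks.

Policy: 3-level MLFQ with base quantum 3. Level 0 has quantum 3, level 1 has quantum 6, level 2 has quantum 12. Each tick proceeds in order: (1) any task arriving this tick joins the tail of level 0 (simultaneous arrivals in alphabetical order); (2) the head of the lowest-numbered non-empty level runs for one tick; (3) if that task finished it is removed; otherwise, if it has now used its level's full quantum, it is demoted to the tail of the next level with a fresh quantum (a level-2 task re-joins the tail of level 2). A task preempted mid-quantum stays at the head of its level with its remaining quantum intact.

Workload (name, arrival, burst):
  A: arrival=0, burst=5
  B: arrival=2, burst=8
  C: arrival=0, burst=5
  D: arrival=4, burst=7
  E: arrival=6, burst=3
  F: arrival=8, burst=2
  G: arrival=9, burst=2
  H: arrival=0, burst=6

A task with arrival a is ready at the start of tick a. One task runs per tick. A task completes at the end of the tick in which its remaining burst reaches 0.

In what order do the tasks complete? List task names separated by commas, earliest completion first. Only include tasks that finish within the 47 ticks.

completion order = E, F, G, A, C, H, B, D

t=0: L0/L1/L2 = ACH/-/- → run A
t=1: L0/L1/L2 = ACH/-/- → run A
t=2: L0/L1/L2 = ACHB/-/- → run A
t=3: L0/L1/L2 = CHB/A/- → run C
t=4: L0/L1/L2 = CHBD/A/- → run C
t=5: L0/L1/L2 = CHBD/A/- → run C
t=6: L0/L1/L2 = HBDE/AC/- → run H
t=7: L0/L1/L2 = HBDE/AC/- → run H
t=8: L0/L1/L2 = HBDEF/AC/- → run H
t=9: L0/L1/L2 = BDEFG/ACH/- → run B
t=10: L0/L1/L2 = BDEFG/ACH/- → run B
t=11: L0/L1/L2 = BDEFG/ACH/- → run B
t=12: L0/L1/L2 = DEFG/ACHB/- → run D
t=13: L0/L1/L2 = DEFG/ACHB/- → run D
t=14: L0/L1/L2 = DEFG/ACHB/- → run D
t=15: L0/L1/L2 = EFG/ACHBD/- → run E
t=16: L0/L1/L2 = EFG/ACHBD/- → run E
t=17: L0/L1/L2 = EFG/ACHBD/- → run E
t=18: L0/L1/L2 = FG/ACHBD/- → run F
t=19: L0/L1/L2 = FG/ACHBD/- → run F
t=20: L0/L1/L2 = G/ACHBD/- → run G
t=21: L0/L1/L2 = G/ACHBD/- → run G
t=22: L0/L1/L2 = -/ACHBD/- → run A
t=23: L0/L1/L2 = -/ACHBD/- → run A
t=24: L0/L1/L2 = -/CHBD/- → run C
t=25: L0/L1/L2 = -/CHBD/- → run C
t=26: L0/L1/L2 = -/HBD/- → run H
t=27: L0/L1/L2 = -/HBD/- → run H
t=28: L0/L1/L2 = -/HBD/- → run H
t=29: L0/L1/L2 = -/BD/- → run B
t=30: L0/L1/L2 = -/BD/- → run B
t=31: L0/L1/L2 = -/BD/- → run B
t=32: L0/L1/L2 = -/BD/- → run B
t=33: L0/L1/L2 = -/BD/- → run B
t=34: L0/L1/L2 = -/D/- → run D
t=35: L0/L1/L2 = -/D/- → run D
t=36: L0/L1/L2 = -/D/- → run D
t=37: L0/L1/L2 = -/D/- → run D
t=38: (idle)
t=39: (idle)
t=40: (idle)
t=41: (idle)
t=42: (idle)
t=43: (idle)
t=44: (idle)
t=45: (idle)
t=46: (idle)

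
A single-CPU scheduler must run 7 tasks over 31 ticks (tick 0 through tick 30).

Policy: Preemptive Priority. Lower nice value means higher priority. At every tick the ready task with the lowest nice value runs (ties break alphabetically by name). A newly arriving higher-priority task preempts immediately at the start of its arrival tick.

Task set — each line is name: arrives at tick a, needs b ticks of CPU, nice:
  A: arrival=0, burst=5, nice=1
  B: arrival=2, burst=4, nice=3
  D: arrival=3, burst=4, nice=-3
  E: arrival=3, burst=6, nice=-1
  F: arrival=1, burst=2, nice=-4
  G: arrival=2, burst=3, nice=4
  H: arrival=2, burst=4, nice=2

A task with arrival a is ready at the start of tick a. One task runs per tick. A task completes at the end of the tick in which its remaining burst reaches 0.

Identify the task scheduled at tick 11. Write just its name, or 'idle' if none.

running at tick 11 = E

t=0: ready={A} → run A
t=1: ready={A,F} → run F
t=2: ready={A,B,F,G,H} → run F
t=3: ready={A,B,D,E,G,H} → run D
t=4: ready={A,B,D,E,G,H} → run D
t=5: ready={A,B,D,E,G,H} → run D
t=6: ready={A,B,D,E,G,H} → run D
t=7: ready={A,B,E,G,H} → run E
t=8: ready={A,B,E,G,H} → run E
t=9: ready={A,B,E,G,H} → run E
t=10: ready={A,B,E,G,H} → run E
t=11: ready={A,B,E,G,H} → run E
t=12: ready={A,B,E,G,H} → run E
t=13: ready={A,B,G,H} → run A
t=14: ready={A,B,G,H} → run A
t=15: ready={A,B,G,H} → run A
t=16: ready={A,B,G,H} → run A
t=17: ready={B,G,H} → run H
t=18: ready={B,G,H} → run H
t=19: ready={B,G,H} → run H
t=20: ready={B,G,H} → run H
t=21: ready={B,G} → run B
t=22: ready={B,G} → run B
t=23: ready={B,G} → run B
t=24: ready={B,G} → run B
t=25: ready={G} → run G
t=26: ready={G} → run G
t=27: ready={G} → run G
t=28: (idle)
t=29: (idle)
t=30: (idle)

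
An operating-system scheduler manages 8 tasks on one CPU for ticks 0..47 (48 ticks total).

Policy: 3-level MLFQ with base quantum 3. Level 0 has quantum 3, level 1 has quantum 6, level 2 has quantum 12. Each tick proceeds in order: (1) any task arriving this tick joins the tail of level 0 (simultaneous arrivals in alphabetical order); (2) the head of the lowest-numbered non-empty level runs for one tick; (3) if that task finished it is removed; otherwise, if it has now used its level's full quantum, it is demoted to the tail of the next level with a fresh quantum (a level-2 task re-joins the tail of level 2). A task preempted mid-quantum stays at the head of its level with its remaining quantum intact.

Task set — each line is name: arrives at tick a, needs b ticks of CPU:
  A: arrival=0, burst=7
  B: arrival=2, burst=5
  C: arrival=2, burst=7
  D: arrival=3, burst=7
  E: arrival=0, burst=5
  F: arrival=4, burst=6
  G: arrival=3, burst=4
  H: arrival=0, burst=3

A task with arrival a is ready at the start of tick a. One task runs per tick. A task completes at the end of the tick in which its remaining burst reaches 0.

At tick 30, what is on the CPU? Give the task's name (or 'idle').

t=0: L0/L1/L2 = AEH/-/- → run A
t=1: L0/L1/L2 = AEH/-/- → run A
t=2: L0/L1/L2 = AEHBC/-/- → run A
t=3: L0/L1/L2 = EHBCDG/A/- → run E
t=4: L0/L1/L2 = EHBCDGF/A/- → run E
t=5: L0/L1/L2 = EHBCDGF/A/- → run E
t=6: L0/L1/L2 = HBCDGF/AE/- → run H
t=7: L0/L1/L2 = HBCDGF/AE/- → run H
t=8: L0/L1/L2 = HBCDGF/AE/- → run H
t=9: L0/L1/L2 = BCDGF/AE/- → run B
t=10: L0/L1/L2 = BCDGF/AE/- → run B
t=11: L0/L1/L2 = BCDGF/AE/- → run B
t=12: L0/L1/L2 = CDGF/AEB/- → run C
t=13: L0/L1/L2 = CDGF/AEB/- → run C
t=14: L0/L1/L2 = CDGF/AEB/- → run C
t=15: L0/L1/L2 = DGF/AEBC/- → run D
t=16: L0/L1/L2 = DGF/AEBC/- → run D
t=17: L0/L1/L2 = DGF/AEBC/- → run D
t=18: L0/L1/L2 = GF/AEBCD/- → run G
t=19: L0/L1/L2 = GF/AEBCD/- → run G
t=20: L0/L1/L2 = GF/AEBCD/- → run G
t=21: L0/L1/L2 = F/AEBCDG/- → run F
t=22: L0/L1/L2 = F/AEBCDG/- → run F
t=23: L0/L1/L2 = F/AEBCDG/- → run F
t=24: L0/L1/L2 = -/AEBCDGF/- → run A
t=25: L0/L1/L2 = -/AEBCDGF/- → run A
t=26: L0/L1/L2 = -/AEBCDGF/- → run A
t=27: L0/L1/L2 = -/AEBCDGF/- → run A
t=28: L0/L1/L2 = -/EBCDGF/- → run E
t=29: L0/L1/L2 = -/EBCDGF/- → run E
t=30: L0/L1/L2 = -/BCDGF/- → run B
t=31: L0/L1/L2 = -/BCDGF/- → run B
t=32: L0/L1/L2 = -/CDGF/- → run C
t=33: L0/L1/L2 = -/CDGF/- → run C
t=34: L0/L1/L2 = -/CDGF/- → run C
t=35: L0/L1/L2 = -/CDGF/- → run C
t=36: L0/L1/L2 = -/DGF/- → run D
t=37: L0/L1/L2 = -/DGF/- → run D
t=38: L0/L1/L2 = -/DGF/- → run D
t=39: L0/L1/L2 = -/DGF/- → run D
t=40: L0/L1/L2 = -/GF/- → run G
t=41: L0/L1/L2 = -/F/- → run F
t=42: L0/L1/L2 = -/F/- → run F
t=43: L0/L1/L2 = -/F/- → run F
t=44: (idle)
t=45: (idle)
t=46: (idle)
t=47: (idle)

running at tick 30 = B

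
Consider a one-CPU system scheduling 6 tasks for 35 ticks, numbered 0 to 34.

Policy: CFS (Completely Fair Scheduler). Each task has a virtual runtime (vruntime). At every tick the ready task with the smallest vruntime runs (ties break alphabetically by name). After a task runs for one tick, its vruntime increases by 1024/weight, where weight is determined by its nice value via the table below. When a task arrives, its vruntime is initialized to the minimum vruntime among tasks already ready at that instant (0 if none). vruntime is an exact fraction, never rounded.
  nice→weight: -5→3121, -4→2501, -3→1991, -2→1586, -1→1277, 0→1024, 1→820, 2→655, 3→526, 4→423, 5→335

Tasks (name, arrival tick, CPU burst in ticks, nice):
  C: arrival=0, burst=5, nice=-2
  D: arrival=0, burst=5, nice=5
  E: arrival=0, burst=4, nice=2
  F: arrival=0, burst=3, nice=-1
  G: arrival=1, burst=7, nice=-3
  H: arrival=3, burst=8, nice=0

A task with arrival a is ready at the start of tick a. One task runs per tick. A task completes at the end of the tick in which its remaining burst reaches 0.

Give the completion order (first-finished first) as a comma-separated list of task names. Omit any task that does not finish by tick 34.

t=0: vr[C=0 D=0 E=0 F=0] → run C
t=1: vr[C=512/793 D=0 E=0 F=0 G=0] → run D
t=2: vr[C=512/793 D=1024/335 E=0 F=0 G=0] → run E
t=3: vr[C=512/793 D=1024/335 E=1024/655 F=0 G=0 H=0] → run F
t=4: vr[C=512/793 D=1024/335 E=1024/655 F=1024/1277 G=0 H=0] → run G
t=5: vr[C=512/793 D=1024/335 E=1024/655 F=1024/1277 G=1024/1991 H=0] → run H
t=6: vr[C=512/793 D=1024/335 E=1024/655 F=1024/1277 G=1024/1991 H=1] → run G
t=7: vr[C=512/793 D=1024/335 E=1024/655 F=1024/1277 G=2048/1991 H=1] → run C
t=8: vr[C=1024/793 D=1024/335 E=1024/655 F=1024/1277 G=2048/1991 H=1] → run F
t=9: vr[C=1024/793 D=1024/335 E=1024/655 F=2048/1277 G=2048/1991 H=1] → run H
t=10: vr[C=1024/793 D=1024/335 E=1024/655 F=2048/1277 G=2048/1991 H=2] → run G
t=11: vr[C=1024/793 D=1024/335 E=1024/655 F=2048/1277 G=3072/1991 H=2] → run C
t=12: vr[C=1536/793 D=1024/335 E=1024/655 F=2048/1277 G=3072/1991 H=2] → run G
t=13: vr[C=1536/793 D=1024/335 E=1024/655 F=2048/1277 G=4096/1991 H=2] → run E
t=14: vr[C=1536/793 D=1024/335 E=2048/655 F=2048/1277 G=4096/1991 H=2] → run F
t=15: vr[C=1536/793 D=1024/335 E=2048/655 G=4096/1991 H=2] → run C
t=16: vr[C=2048/793 D=1024/335 E=2048/655 G=4096/1991 H=2] → run H
t=17: vr[C=2048/793 D=1024/335 E=2048/655 G=4096/1991 H=3] → run G
t=18: vr[C=2048/793 D=1024/335 E=2048/655 G=5120/1991 H=3] → run G
t=19: vr[C=2048/793 D=1024/335 E=2048/655 G=6144/1991 H=3] → run C
t=20: vr[D=1024/335 E=2048/655 G=6144/1991 H=3] → run H
t=21: vr[D=1024/335 E=2048/655 G=6144/1991 H=4] → run D
t=22: vr[D=2048/335 E=2048/655 G=6144/1991 H=4] → run G
t=23: vr[D=2048/335 E=2048/655 H=4] → run E
t=24: vr[D=2048/335 E=3072/655 H=4] → run H
t=25: vr[D=2048/335 E=3072/655 H=5] → run E
t=26: vr[D=2048/335 H=5] → run H
t=27: vr[D=2048/335 H=6] → run H
t=28: vr[D=2048/335 H=7] → run D
t=29: vr[D=3072/335 H=7] → run H
t=30: vr[D=3072/335] → run D
t=31: vr[D=4096/335] → run D
t=32: (idle)
t=33: (idle)
t=34: (idle)

completion order = F, C, G, E, H, D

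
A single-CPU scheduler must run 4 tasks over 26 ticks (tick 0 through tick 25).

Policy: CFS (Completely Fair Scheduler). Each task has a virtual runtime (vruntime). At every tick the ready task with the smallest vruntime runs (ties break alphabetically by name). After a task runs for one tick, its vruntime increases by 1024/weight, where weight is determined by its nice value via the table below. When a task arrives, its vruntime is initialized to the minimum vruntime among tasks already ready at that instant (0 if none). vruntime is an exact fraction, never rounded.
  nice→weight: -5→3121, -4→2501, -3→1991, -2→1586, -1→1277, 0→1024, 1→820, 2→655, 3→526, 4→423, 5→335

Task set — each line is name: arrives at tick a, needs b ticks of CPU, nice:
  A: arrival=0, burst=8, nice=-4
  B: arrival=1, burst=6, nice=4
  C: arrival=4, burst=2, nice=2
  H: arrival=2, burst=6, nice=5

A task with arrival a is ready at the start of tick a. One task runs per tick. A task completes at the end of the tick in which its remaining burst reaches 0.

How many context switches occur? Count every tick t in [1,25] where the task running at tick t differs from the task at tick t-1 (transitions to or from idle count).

t=0: vr[A=0] → run A
t=1: vr[A=1024/2501 B=1024/2501] → run A
t=2: vr[A=2048/2501 B=1024/2501 H=1024/2501] → run B
t=3: vr[A=2048/2501 B=2994176/1057923 H=1024/2501] → run H
t=4: vr[A=2048/2501 B=2994176/1057923 C=2048/2501 H=2904064/837835] → run A
t=5: vr[A=3072/2501 B=2994176/1057923 C=2048/2501 H=2904064/837835] → run C
t=6: vr[A=3072/2501 B=2994176/1057923 C=3902464/1638155 H=2904064/837835] → run A
t=7: vr[A=4096/2501 B=2994176/1057923 C=3902464/1638155 H=2904064/837835] → run A
t=8: vr[A=5120/2501 B=2994176/1057923 C=3902464/1638155 H=2904064/837835] → run A
t=9: vr[A=6144/2501 B=2994176/1057923 C=3902464/1638155 H=2904064/837835] → run C
t=10: vr[A=6144/2501 B=2994176/1057923 H=2904064/837835] → run A
t=11: vr[A=7168/2501 B=2994176/1057923 H=2904064/837835] → run B
t=12: vr[A=7168/2501 B=5555200/1057923 H=2904064/837835] → run A
t=13: vr[B=5555200/1057923 H=2904064/837835] → run H
t=14: vr[B=5555200/1057923 H=5465088/837835] → run B
t=15: vr[B=2705408/352641 H=5465088/837835] → run H
t=16: vr[B=2705408/352641 H=8026112/837835] → run B
t=17: vr[B=10677248/1057923 H=8026112/837835] → run H
t=18: vr[B=10677248/1057923 H=10587136/837835] → run B
t=19: vr[B=13238272/1057923 H=10587136/837835] → run B
t=20: vr[H=10587136/837835] → run H
t=21: vr[H=2629632/167567] → run H
t=22: (idle)
t=23: (idle)
t=24: (idle)
t=25: (idle)

context switches = 17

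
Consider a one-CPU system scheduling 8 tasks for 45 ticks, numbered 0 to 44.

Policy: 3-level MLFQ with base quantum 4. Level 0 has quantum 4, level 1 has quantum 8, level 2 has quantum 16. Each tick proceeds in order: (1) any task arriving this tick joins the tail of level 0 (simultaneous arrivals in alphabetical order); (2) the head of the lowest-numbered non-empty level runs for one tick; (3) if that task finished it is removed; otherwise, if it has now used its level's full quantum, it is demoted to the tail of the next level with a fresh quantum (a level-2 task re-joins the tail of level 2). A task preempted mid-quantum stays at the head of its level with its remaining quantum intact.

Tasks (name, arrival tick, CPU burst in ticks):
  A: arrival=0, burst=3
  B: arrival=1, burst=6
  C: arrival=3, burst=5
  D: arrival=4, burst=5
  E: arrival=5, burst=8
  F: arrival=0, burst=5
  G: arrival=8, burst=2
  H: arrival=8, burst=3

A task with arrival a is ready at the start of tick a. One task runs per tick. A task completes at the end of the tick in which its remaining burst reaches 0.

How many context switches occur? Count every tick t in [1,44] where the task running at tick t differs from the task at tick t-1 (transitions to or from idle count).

context switches = 13

t=0: L0/L1/L2 = AF/-/- → run A
t=1: L0/L1/L2 = AFB/-/- → run A
t=2: L0/L1/L2 = AFB/-/- → run A
t=3: L0/L1/L2 = FBC/-/- → run F
t=4: L0/L1/L2 = FBCD/-/- → run F
t=5: L0/L1/L2 = FBCDE/-/- → run F
t=6: L0/L1/L2 = FBCDE/-/- → run F
t=7: L0/L1/L2 = BCDE/F/- → run B
t=8: L0/L1/L2 = BCDEGH/F/- → run B
t=9: L0/L1/L2 = BCDEGH/F/- → run B
t=10: L0/L1/L2 = BCDEGH/F/- → run B
t=11: L0/L1/L2 = CDEGH/FB/- → run C
t=12: L0/L1/L2 = CDEGH/FB/- → run C
t=13: L0/L1/L2 = CDEGH/FB/- → run C
t=14: L0/L1/L2 = CDEGH/FB/- → run C
t=15: L0/L1/L2 = DEGH/FBC/- → run D
t=16: L0/L1/L2 = DEGH/FBC/- → run D
t=17: L0/L1/L2 = DEGH/FBC/- → run D
t=18: L0/L1/L2 = DEGH/FBC/- → run D
t=19: L0/L1/L2 = EGH/FBCD/- → run E
t=20: L0/L1/L2 = EGH/FBCD/- → run E
t=21: L0/L1/L2 = EGH/FBCD/- → run E
t=22: L0/L1/L2 = EGH/FBCD/- → run E
t=23: L0/L1/L2 = GH/FBCDE/- → run G
t=24: L0/L1/L2 = GH/FBCDE/- → run G
t=25: L0/L1/L2 = H/FBCDE/- → run H
t=26: L0/L1/L2 = H/FBCDE/- → run H
t=27: L0/L1/L2 = H/FBCDE/- → run H
t=28: L0/L1/L2 = -/FBCDE/- → run F
t=29: L0/L1/L2 = -/BCDE/- → run B
t=30: L0/L1/L2 = -/BCDE/- → run B
t=31: L0/L1/L2 = -/CDE/- → run C
t=32: L0/L1/L2 = -/DE/- → run D
t=33: L0/L1/L2 = -/E/- → run E
t=34: L0/L1/L2 = -/E/- → run E
t=35: L0/L1/L2 = -/E/- → run E
t=36: L0/L1/L2 = -/E/- → run E
t=37: (idle)
t=38: (idle)
t=39: (idle)
t=40: (idle)
t=41: (idle)
t=42: (idle)
t=43: (idle)
t=44: (idle)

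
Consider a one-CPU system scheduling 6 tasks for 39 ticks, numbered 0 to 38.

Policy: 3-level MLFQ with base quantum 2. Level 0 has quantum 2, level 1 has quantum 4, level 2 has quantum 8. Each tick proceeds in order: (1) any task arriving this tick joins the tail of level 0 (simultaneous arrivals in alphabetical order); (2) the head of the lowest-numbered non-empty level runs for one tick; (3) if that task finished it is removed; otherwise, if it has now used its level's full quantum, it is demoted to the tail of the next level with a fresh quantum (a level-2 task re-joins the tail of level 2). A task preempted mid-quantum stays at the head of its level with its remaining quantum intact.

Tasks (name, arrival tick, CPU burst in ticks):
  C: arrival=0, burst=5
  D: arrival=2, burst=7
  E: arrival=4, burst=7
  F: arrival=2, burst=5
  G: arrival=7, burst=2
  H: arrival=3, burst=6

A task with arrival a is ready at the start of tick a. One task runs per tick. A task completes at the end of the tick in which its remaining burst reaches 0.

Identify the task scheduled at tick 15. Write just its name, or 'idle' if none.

t=0: L0/L1/L2 = C/-/- → run C
t=1: L0/L1/L2 = C/-/- → run C
t=2: L0/L1/L2 = DF/C/- → run D
t=3: L0/L1/L2 = DFH/C/- → run D
t=4: L0/L1/L2 = FHE/CD/- → run F
t=5: L0/L1/L2 = FHE/CD/- → run F
t=6: L0/L1/L2 = HE/CDF/- → run H
t=7: L0/L1/L2 = HEG/CDF/- → run H
t=8: L0/L1/L2 = EG/CDFH/- → run E
t=9: L0/L1/L2 = EG/CDFH/- → run E
t=10: L0/L1/L2 = G/CDFHE/- → run G
t=11: L0/L1/L2 = G/CDFHE/- → run G
t=12: L0/L1/L2 = -/CDFHE/- → run C
t=13: L0/L1/L2 = -/CDFHE/- → run C
t=14: L0/L1/L2 = -/CDFHE/- → run C
t=15: L0/L1/L2 = -/DFHE/- → run D
t=16: L0/L1/L2 = -/DFHE/- → run D
t=17: L0/L1/L2 = -/DFHE/- → run D
t=18: L0/L1/L2 = -/DFHE/- → run D
t=19: L0/L1/L2 = -/FHE/D → run F
t=20: L0/L1/L2 = -/FHE/D → run F
t=21: L0/L1/L2 = -/FHE/D → run F
t=22: L0/L1/L2 = -/HE/D → run H
t=23: L0/L1/L2 = -/HE/D → run H
t=24: L0/L1/L2 = -/HE/D → run H
t=25: L0/L1/L2 = -/HE/D → run H
t=26: L0/L1/L2 = -/E/D → run E
t=27: L0/L1/L2 = -/E/D → run E
t=28: L0/L1/L2 = -/E/D → run E
t=29: L0/L1/L2 = -/E/D → run E
t=30: L0/L1/L2 = -/-/DE → run D
t=31: L0/L1/L2 = -/-/E → run E
t=32: (idle)
t=33: (idle)
t=34: (idle)
t=35: (idle)
t=36: (idle)
t=37: (idle)
t=38: (idle)

running at tick 15 = D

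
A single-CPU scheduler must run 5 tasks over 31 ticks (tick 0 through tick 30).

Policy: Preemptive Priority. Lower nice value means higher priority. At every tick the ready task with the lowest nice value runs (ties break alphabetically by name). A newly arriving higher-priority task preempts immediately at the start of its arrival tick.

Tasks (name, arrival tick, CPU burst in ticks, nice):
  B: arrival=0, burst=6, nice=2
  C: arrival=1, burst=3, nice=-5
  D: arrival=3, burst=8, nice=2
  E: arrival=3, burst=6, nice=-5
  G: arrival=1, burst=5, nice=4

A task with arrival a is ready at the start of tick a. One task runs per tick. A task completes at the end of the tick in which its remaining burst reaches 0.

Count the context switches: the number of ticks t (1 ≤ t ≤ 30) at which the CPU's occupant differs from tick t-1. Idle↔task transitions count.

t=0: ready={B} → run B
t=1: ready={B,C,G} → run C
t=2: ready={B,C,G} → run C
t=3: ready={B,C,D,E,G} → run C
t=4: ready={B,D,E,G} → run E
t=5: ready={B,D,E,G} → run E
t=6: ready={B,D,E,G} → run E
t=7: ready={B,D,E,G} → run E
t=8: ready={B,D,E,G} → run E
t=9: ready={B,D,E,G} → run E
t=10: ready={B,D,G} → run B
t=11: ready={B,D,G} → run B
t=12: ready={B,D,G} → run B
t=13: ready={B,D,G} → run B
t=14: ready={B,D,G} → run B
t=15: ready={D,G} → run D
t=16: ready={D,G} → run D
t=17: ready={D,G} → run D
t=18: ready={D,G} → run D
t=19: ready={D,G} → run D
t=20: ready={D,G} → run D
t=21: ready={D,G} → run D
t=22: ready={D,G} → run D
t=23: ready={G} → run G
t=24: ready={G} → run G
t=25: ready={G} → run G
t=26: ready={G} → run G
t=27: ready={G} → run G
t=28: (idle)
t=29: (idle)
t=30: (idle)

context switches = 6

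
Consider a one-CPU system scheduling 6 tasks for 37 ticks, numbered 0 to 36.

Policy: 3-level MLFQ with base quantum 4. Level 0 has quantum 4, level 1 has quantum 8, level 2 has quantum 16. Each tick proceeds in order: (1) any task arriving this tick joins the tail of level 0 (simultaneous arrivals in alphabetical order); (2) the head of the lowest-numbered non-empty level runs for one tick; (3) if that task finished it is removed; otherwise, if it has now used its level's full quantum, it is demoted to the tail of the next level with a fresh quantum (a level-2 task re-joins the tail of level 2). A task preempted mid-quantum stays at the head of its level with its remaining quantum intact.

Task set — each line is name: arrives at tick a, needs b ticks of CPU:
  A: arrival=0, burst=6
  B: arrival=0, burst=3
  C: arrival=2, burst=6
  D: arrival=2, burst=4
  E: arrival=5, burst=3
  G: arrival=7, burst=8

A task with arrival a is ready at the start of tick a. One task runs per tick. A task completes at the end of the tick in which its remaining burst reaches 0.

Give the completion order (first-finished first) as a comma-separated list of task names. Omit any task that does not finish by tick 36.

completion order = B, D, E, A, C, G

t=0: L0/L1/L2 = AB/-/- → run A
t=1: L0/L1/L2 = AB/-/- → run A
t=2: L0/L1/L2 = ABCD/-/- → run A
t=3: L0/L1/L2 = ABCD/-/- → run A
t=4: L0/L1/L2 = BCD/A/- → run B
t=5: L0/L1/L2 = BCDE/A/- → run B
t=6: L0/L1/L2 = BCDE/A/- → run B
t=7: L0/L1/L2 = CDEG/A/- → run C
t=8: L0/L1/L2 = CDEG/A/- → run C
t=9: L0/L1/L2 = CDEG/A/- → run C
t=10: L0/L1/L2 = CDEG/A/- → run C
t=11: L0/L1/L2 = DEG/AC/- → run D
t=12: L0/L1/L2 = DEG/AC/- → run D
t=13: L0/L1/L2 = DEG/AC/- → run D
t=14: L0/L1/L2 = DEG/AC/- → run D
t=15: L0/L1/L2 = EG/AC/- → run E
t=16: L0/L1/L2 = EG/AC/- → run E
t=17: L0/L1/L2 = EG/AC/- → run E
t=18: L0/L1/L2 = G/AC/- → run G
t=19: L0/L1/L2 = G/AC/- → run G
t=20: L0/L1/L2 = G/AC/- → run G
t=21: L0/L1/L2 = G/AC/- → run G
t=22: L0/L1/L2 = -/ACG/- → run A
t=23: L0/L1/L2 = -/ACG/- → run A
t=24: L0/L1/L2 = -/CG/- → run C
t=25: L0/L1/L2 = -/CG/- → run C
t=26: L0/L1/L2 = -/G/- → run G
t=27: L0/L1/L2 = -/G/- → run G
t=28: L0/L1/L2 = -/G/- → run G
t=29: L0/L1/L2 = -/G/- → run G
t=30: (idle)
t=31: (idle)
t=32: (idle)
t=33: (idle)
t=34: (idle)
t=35: (idle)
t=36: (idle)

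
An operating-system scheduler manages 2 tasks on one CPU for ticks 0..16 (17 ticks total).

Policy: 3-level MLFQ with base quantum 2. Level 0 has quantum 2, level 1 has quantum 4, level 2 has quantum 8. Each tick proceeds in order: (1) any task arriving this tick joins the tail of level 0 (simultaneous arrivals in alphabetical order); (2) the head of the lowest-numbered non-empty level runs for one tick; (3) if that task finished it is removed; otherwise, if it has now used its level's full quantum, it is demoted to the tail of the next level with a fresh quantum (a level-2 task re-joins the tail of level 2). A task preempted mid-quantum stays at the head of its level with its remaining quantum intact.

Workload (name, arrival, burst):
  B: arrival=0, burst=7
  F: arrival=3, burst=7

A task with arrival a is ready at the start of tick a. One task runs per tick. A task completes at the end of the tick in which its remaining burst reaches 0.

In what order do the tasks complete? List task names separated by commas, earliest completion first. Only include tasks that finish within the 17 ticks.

completion order = B, F

t=0: L0/L1/L2 = B/-/- → run B
t=1: L0/L1/L2 = B/-/- → run B
t=2: L0/L1/L2 = -/B/- → run B
t=3: L0/L1/L2 = F/B/- → run F
t=4: L0/L1/L2 = F/B/- → run F
t=5: L0/L1/L2 = -/BF/- → run B
t=6: L0/L1/L2 = -/BF/- → run B
t=7: L0/L1/L2 = -/BF/- → run B
t=8: L0/L1/L2 = -/F/B → run F
t=9: L0/L1/L2 = -/F/B → run F
t=10: L0/L1/L2 = -/F/B → run F
t=11: L0/L1/L2 = -/F/B → run F
t=12: L0/L1/L2 = -/-/BF → run B
t=13: L0/L1/L2 = -/-/F → run F
t=14: (idle)
t=15: (idle)
t=16: (idle)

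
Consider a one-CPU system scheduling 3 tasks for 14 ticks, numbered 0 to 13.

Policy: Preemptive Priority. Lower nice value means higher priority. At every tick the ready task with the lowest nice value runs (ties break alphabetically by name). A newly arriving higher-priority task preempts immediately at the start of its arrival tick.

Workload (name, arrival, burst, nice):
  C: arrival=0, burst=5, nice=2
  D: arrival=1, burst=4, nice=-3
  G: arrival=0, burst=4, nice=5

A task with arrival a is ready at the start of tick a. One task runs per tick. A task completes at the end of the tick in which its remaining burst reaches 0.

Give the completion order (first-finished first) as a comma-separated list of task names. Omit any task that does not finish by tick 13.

completion order = D, C, G

t=0: ready={C,G} → run C
t=1: ready={C,D,G} → run D
t=2: ready={C,D,G} → run D
t=3: ready={C,D,G} → run D
t=4: ready={C,D,G} → run D
t=5: ready={C,G} → run C
t=6: ready={C,G} → run C
t=7: ready={C,G} → run C
t=8: ready={C,G} → run C
t=9: ready={G} → run G
t=10: ready={G} → run G
t=11: ready={G} → run G
t=12: ready={G} → run G
t=13: (idle)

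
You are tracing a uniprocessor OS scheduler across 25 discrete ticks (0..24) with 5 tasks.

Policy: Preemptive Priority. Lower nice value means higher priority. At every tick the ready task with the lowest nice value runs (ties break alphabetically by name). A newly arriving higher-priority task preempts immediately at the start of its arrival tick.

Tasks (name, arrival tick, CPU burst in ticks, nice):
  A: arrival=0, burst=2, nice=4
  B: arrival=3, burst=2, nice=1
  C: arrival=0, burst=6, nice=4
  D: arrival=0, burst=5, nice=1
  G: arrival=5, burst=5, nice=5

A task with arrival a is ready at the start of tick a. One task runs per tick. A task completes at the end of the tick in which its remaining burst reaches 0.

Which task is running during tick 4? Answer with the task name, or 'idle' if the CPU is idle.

running at tick 4 = B

t=0: ready={A,C,D} → run D
t=1: ready={A,C,D} → run D
t=2: ready={A,C,D} → run D
t=3: ready={A,B,C,D} → run B
t=4: ready={A,B,C,D} → run B
t=5: ready={A,C,D,G} → run D
t=6: ready={A,C,D,G} → run D
t=7: ready={A,C,G} → run A
t=8: ready={A,C,G} → run A
t=9: ready={C,G} → run C
t=10: ready={C,G} → run C
t=11: ready={C,G} → run C
t=12: ready={C,G} → run C
t=13: ready={C,G} → run C
t=14: ready={C,G} → run C
t=15: ready={G} → run G
t=16: ready={G} → run G
t=17: ready={G} → run G
t=18: ready={G} → run G
t=19: ready={G} → run G
t=20: (idle)
t=21: (idle)
t=22: (idle)
t=23: (idle)
t=24: (idle)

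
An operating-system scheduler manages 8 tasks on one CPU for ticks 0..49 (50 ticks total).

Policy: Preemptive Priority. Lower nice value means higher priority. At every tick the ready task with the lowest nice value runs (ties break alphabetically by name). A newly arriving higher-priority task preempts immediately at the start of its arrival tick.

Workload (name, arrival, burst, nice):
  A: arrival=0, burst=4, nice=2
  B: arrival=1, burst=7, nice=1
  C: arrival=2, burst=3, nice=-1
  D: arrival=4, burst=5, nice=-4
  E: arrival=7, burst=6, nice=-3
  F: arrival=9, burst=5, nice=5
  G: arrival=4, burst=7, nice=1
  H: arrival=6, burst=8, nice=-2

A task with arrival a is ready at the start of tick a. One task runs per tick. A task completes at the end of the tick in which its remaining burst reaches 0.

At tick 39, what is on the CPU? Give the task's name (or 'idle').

t=0: ready={A} → run A
t=1: ready={A,B} → run B
t=2: ready={A,B,C} → run C
t=3: ready={A,B,C} → run C
t=4: ready={A,B,C,D,G} → run D
t=5: ready={A,B,C,D,G} → run D
t=6: ready={A,B,C,D,G,H} → run D
t=7: ready={A,B,C,D,E,G,H} → run D
t=8: ready={A,B,C,D,E,G,H} → run D
t=9: ready={A,B,C,E,F,G,H} → run E
t=10: ready={A,B,C,E,F,G,H} → run E
t=11: ready={A,B,C,E,F,G,H} → run E
t=12: ready={A,B,C,E,F,G,H} → run E
t=13: ready={A,B,C,E,F,G,H} → run E
t=14: ready={A,B,C,E,F,G,H} → run E
t=15: ready={A,B,C,F,G,H} → run H
t=16: ready={A,B,C,F,G,H} → run H
t=17: ready={A,B,C,F,G,H} → run H
t=18: ready={A,B,C,F,G,H} → run H
t=19: ready={A,B,C,F,G,H} → run H
t=20: ready={A,B,C,F,G,H} → run H
t=21: ready={A,B,C,F,G,H} → run H
t=22: ready={A,B,C,F,G,H} → run H
t=23: ready={A,B,C,F,G} → run C
t=24: ready={A,B,F,G} → run B
t=25: ready={A,B,F,G} → run B
t=26: ready={A,B,F,G} → run B
t=27: ready={A,B,F,G} → run B
t=28: ready={A,B,F,G} → run B
t=29: ready={A,B,F,G} → run B
t=30: ready={A,F,G} → run G
t=31: ready={A,F,G} → run G
t=32: ready={A,F,G} → run G
t=33: ready={A,F,G} → run G
t=34: ready={A,F,G} → run G
t=35: ready={A,F,G} → run G
t=36: ready={A,F,G} → run G
t=37: ready={A,F} → run A
t=38: ready={A,F} → run A
t=39: ready={A,F} → run A
t=40: ready={F} → run F
t=41: ready={F} → run F
t=42: ready={F} → run F
t=43: ready={F} → run F
t=44: ready={F} → run F
t=45: (idle)
t=46: (idle)
t=47: (idle)
t=48: (idle)
t=49: (idle)

running at tick 39 = A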